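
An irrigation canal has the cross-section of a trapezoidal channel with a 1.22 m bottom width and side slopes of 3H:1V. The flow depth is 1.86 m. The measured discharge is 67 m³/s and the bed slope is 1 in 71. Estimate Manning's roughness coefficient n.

n = 0.022

With bottom width b = 1.22 m and side slope z = 3: A = (b + zy)y = (1.22 + 3×1.86)×1.86 = 12.65 m²; P = b + 2y√(1+z²) = 1.22 + 2×1.86×3.162 = 12.98 m.
Hydraulic radius R = A/P = 12.65/12.98 = 0.9741 m.
Rearranging Manning's equation: n = (1/Q) A R^(2/3) S^(1/2) = (1/67) × 12.65 × 0.9741^(2/3) × √0.01408 = 0.022.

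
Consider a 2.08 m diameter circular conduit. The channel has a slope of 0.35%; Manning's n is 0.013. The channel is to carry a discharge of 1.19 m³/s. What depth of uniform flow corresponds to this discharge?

Manning's equation rearranged: A R^(2/3) = nQ / (1·√S) = 0.013 × 1.19 / (√0.0035) = 0.2615.
At y = 0.411 m: A R^(2/3) = 0.1878 — short.
At y = 0.61 m: A R^(2/3) = 0.4118 — over.
At y = 0.485 m: A R^(2/3) = 0.262 — close enough.

y_n = 0.485 m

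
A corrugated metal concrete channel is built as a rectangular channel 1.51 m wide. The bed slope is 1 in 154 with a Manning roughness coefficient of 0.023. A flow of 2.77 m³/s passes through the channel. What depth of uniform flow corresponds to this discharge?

Manning's equation rearranged: A R^(2/3) = nQ / (1·√S) = 0.023 × 2.77 / (√0.006494) = 0.7906.
Trying y = 0.734 m: A R^(2/3) = 0.5735 — short.
Trying y = 1.09 m: A R^(2/3) = 0.9608 — over.
Trying y = 0.937 m: A R^(2/3) = 0.7911 — matches.

y_n = 0.937 m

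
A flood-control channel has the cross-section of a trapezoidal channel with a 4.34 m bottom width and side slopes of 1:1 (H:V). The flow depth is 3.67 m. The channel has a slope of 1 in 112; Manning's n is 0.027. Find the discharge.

With bottom width b = 4.34 m and side slope z = 1: A = (b + zy)y = (4.34 + 1×3.67)×3.67 = 29.4 m²; P = b + 2y√(1+z²) = 4.34 + 2×3.67×1.414 = 14.72 m.
Hydraulic radius R = A/P = 29.4/14.72 = 1.997 m.
Manning's equation: Q = (1/n) A R^(2/3) S^(1/2) = (1/0.027) × 29.4 × 1.997^(2/3) × 0.008929^(1/2) = 163 m³/s.

Q = 163 m³/s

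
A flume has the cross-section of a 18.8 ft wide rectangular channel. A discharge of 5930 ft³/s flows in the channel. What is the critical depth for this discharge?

For a rectangular channel, critical depth y_c = (q²/g)^(1/3) where q = Q/b = 5930/18.8 = 315.4 ft²/s.
So y_c = (315.4²/32.2)^(1/3) = 14.6 ft.

y_c = 14.6 ft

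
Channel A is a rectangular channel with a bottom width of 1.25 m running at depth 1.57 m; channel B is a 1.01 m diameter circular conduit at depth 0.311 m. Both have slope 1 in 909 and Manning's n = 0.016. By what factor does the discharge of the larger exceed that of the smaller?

17.4

Channel A: Flow area A = b·y = 1.25 × 1.57 = 1.963 m². Wetted perimeter P = b + 2y = 1.25 + 2×1.57 = 4.39 m. Hydraulic radius R = A/P = 1.963/4.39 = 0.447 m. Q_A = (1/0.016)·1.963·0.447^(2/3)·√0.0011 = 2.379 m³/s.
Channel B: For a circular section of diameter D = 1.01 m at depth y = 0.311 m, the central angle is θ = 2 arccos(1 − 2y/D) = 2.353 rad. Then A = (D²/8)(θ − sin θ) = 0.2096 m² and P = Dθ/2 = 1.188 m. Hydraulic radius R = A/P = 0.2096/1.188 = 0.1764 m. Q_B = (1/0.016)·0.2096·0.1764^(2/3)·√0.0011 = 0.1366 m³/s.
The larger discharge is 2.379 m³/s and the smaller is 0.1366 m³/s; the ratio is 17.4.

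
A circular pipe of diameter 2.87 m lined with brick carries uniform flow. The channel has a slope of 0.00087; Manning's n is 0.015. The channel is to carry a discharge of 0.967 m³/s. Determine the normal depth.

y_n = 0.597 m

Manning's equation rearranged: A R^(2/3) = nQ / (1·√S) = 0.015 × 0.967 / (√0.00087) = 0.4918.
Trying y = 0.647 m: A R^(2/3) = 0.5779 — too large.
Trying y = 0.457 m: A R^(2/3) = 0.2851 — too small.
Trying y = 0.597 m: A R^(2/3) = 0.4916 — ≈ 0.4918.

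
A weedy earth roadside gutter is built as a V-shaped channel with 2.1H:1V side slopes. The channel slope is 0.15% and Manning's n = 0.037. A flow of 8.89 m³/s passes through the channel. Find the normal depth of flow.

Manning's equation rearranged: A R^(2/3) = nQ / (1·√S) = 0.037 × 8.89 / (√0.0015) = 8.493.
Try y = 1.59 m: A R^(2/3) = 4.256 — low.
Try y = 2.3 m: A R^(2/3) = 11.39 — high.
Try y = 2.06 m: A R^(2/3) = 8.49 — close enough.

y_n = 2.06 m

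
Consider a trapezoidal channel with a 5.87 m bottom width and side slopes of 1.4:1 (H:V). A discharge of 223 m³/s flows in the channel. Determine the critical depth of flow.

y_c = 3.89 m

At critical depth, Q² T / (g A³) = 1, i.e. A³/T = Q²/g = 223²/9.81 = 5069.
Try y = 4.64 m: A³/T = 10020 — too large.
Try y = 2.8 m: A³/T = 1502 — too small.
Try y = 3.89 m: A³/T = 5089 — ≈ 5069.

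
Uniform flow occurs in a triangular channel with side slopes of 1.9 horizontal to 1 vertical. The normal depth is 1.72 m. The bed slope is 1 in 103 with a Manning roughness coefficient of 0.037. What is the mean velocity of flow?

V = 2.22 m/s

For a triangular section with side slope z = 1.9: A = zy² = 1.9×1.72² = 5.621 m²; P = 2y√(1+z²) = 2×1.72×2.147 = 7.386 m.
Hydraulic radius R = A/P = 5.621/7.386 = 0.761 m.
From Manning's equation, V = (1/n) R^(2/3) S^(1/2) = (1/0.037) × 0.761^(2/3) × 0.009709^(1/2) = 2.22 m/s.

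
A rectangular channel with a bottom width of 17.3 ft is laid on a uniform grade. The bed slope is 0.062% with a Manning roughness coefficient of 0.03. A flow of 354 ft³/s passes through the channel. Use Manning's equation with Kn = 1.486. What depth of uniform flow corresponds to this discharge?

Manning's equation rearranged: A R^(2/3) = nQ / (1.486·√S) = 0.03 × 354 / (1.486 × √0.00062) = 287.
At y = 4.65 ft: A R^(2/3) = 168.2 — short.
At y = 6.8 ft: A R^(2/3) = 286.8 — close enough.

y_n = 6.8 ft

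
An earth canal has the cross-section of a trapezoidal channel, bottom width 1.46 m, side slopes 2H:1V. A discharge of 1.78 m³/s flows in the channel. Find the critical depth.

y_c = 0.434 m

At critical depth, Q² T / (g A³) = 1, i.e. A³/T = Q²/g = 1.78²/9.81 = 0.323.
Try y = 0.352 m: A³/T = 0.1541 — low.
Try y = 0.542 m: A³/T = 0.7226 — high.
Try y = 0.434 m: A³/T = 0.3227 — close enough.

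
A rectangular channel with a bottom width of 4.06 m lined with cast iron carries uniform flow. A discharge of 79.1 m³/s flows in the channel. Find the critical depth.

y_c = 3.38 m

For a rectangular channel, critical depth y_c = (q²/g)^(1/3) where q = Q/b = 79.1/4.06 = 19.48 m²/s.
So y_c = (19.48²/9.81)^(1/3) = 3.38 m.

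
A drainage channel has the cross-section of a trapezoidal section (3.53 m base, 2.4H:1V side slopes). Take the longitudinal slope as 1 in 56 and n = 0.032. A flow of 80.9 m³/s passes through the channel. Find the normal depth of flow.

Manning's equation rearranged: A R^(2/3) = nQ / (1·√S) = 0.032 × 80.9 / (√0.01786) = 19.37.
Try y = 2.32 m: A R^(2/3) = 25.83 — over.
Try y = 1.75 m: A R^(2/3) = 14.16 — short.
Try y = 2.03 m: A R^(2/3) = 19.38 — close enough.

y_n = 2.03 m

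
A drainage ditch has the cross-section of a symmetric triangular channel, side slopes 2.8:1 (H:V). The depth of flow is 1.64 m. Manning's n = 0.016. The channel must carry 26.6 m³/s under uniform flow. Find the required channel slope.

S = 0.00451

For a triangular section with side slope z = 2.8: A = zy² = 2.8×1.64² = 7.531 m²; P = 2y√(1+z²) = 2×1.64×2.973 = 9.752 m.
Hydraulic radius R = A/P = 7.531/9.752 = 0.7722 m.
From Manning's equation, S = [nQ / (1 A R^(2/3))]² = [0.016 × 26.6 / (1 × 7.531 × 0.7722^(2/3))]² = 0.00451.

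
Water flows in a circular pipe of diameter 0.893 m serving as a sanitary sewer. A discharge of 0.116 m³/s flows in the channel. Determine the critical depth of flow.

At critical depth, Q² T / (g A³) = 1, i.e. A³/T = Q²/g = 0.116²/9.81 = 0.001372.
At y = 0.152 m: A³/T = 0.0005272 — too small.
At y = 0.194 m: A³/T = 0.001372 — matches.

y_c = 0.194 m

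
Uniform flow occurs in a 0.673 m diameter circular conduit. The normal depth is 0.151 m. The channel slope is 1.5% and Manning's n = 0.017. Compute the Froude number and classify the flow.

For a circular section of diameter D = 0.673 m at depth y = 0.151 m, the central angle is θ = 2 arccos(1 − 2y/D) = 1.974 rad. Then A = (D²/8)(θ − sin θ) = 0.05967 m² and P = Dθ/2 = 0.6642 m.
Hydraulic radius R = A/P = 0.05967/0.6642 = 0.08984 m.
V = (1/n) R^(2/3) √S = (1/0.017) × 0.08984^(2/3) × √0.015 = 1.445 m/s. Hydraulic depth D_h = A/T = 0.05967/0.5615 = 0.1063 m.
Froude number Fr = V/√(g·D_h) = 1.445/√(9.81×0.1063) = 1.42, which is greater than 1, so the flow is supercritical.

supercritical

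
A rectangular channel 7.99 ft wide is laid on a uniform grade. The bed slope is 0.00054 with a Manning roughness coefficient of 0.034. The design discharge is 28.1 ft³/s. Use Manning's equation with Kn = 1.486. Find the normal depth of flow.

Manning's equation rearranged: A R^(2/3) = nQ / (1.486·√S) = 0.034 × 28.1 / (1.486 × √0.00054) = 27.67.
Trying y = 1.92 ft: A R^(2/3) = 18.24 — low.
Trying y = 2.93 ft: A R^(2/3) = 33.22 — high.
Trying y = 2.57 ft: A R^(2/3) = 27.67 — matches.

y_n = 2.57 ft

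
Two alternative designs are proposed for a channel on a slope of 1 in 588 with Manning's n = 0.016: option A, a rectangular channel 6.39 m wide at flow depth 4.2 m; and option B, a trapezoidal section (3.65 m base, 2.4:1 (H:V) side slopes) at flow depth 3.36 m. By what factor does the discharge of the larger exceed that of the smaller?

1.49

Channel A: Flow area A = b·y = 6.39 × 4.2 = 26.84 m². Wetted perimeter P = b + 2y = 6.39 + 2×4.2 = 14.79 m. Hydraulic radius R = A/P = 26.84/14.79 = 1.815 m. Q_A = (1/0.016)·26.84·1.815^(2/3)·√0.001701 = 102.9 m³/s.
Channel B: With bottom width b = 3.65 m and side slope z = 2.4: A = (b + zy)y = (3.65 + 2.4×3.36)×3.36 = 39.36 m²; P = b + 2y√(1+z²) = 3.65 + 2×3.36×2.6 = 21.12 m. Hydraulic radius R = A/P = 39.36/21.12 = 1.863 m. Q_B = (1/0.016)·39.36·1.863^(2/3)·√0.001701 = 153.6 m³/s.
The larger discharge is 153.6 m³/s and the smaller is 102.9 m³/s; the ratio is 1.49.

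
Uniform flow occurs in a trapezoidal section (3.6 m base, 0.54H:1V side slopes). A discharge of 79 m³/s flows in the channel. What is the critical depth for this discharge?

At critical depth, Q² T / (g A³) = 1, i.e. A³/T = Q²/g = 79²/9.81 = 636.2.
Try y = 3.57 m: A³/T = 1031 — over.
Try y = 3.11 m: A³/T = 636.1 — ≈ 636.2.

y_c = 3.11 m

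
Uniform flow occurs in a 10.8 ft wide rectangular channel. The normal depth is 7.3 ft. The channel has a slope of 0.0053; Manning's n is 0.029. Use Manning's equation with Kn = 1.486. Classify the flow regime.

subcritical

Flow area A = b·y = 10.8 × 7.3 = 78.84 ft². Wetted perimeter P = b + 2y = 10.8 + 2×7.3 = 25.4 ft.
Hydraulic radius R = A/P = 78.84/25.4 = 3.104 ft.
V = (1.486/n) R^(2/3) √S = (1.486/0.029) × 3.104^(2/3) × √0.0053 = 7.938 ft/s. Hydraulic depth D_h = A/T = 78.84/10.8 = 7.3 ft.
Froude number Fr = V/√(g·D_h) = 7.938/√(32.2×7.3) = 0.518, which is less than 1, so the flow is subcritical.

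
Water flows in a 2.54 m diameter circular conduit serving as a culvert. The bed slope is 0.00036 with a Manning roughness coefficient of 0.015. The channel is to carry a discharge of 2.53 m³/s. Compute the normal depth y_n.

Manning's equation rearranged: A R^(2/3) = nQ / (1·√S) = 0.015 × 2.53 / (√0.00036) = 2.
Try y = 1.43 m: A R^(2/3) = 2.277 — over.
Try y = 1.07 m: A R^(2/3) = 1.386 — short.
Try y = 1.32 m: A R^(2/3) = 1.997 — ≈ 2.

y_n = 1.32 m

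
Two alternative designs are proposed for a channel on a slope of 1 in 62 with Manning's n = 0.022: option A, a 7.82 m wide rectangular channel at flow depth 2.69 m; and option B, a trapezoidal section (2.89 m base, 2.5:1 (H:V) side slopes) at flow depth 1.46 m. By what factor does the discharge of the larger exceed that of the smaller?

Channel A: Flow area A = b·y = 7.82 × 2.69 = 21.04 m². Wetted perimeter P = b + 2y = 7.82 + 2×2.69 = 13.2 m. Hydraulic radius R = A/P = 21.04/13.2 = 1.594 m. Q_A = (1/0.022)·21.04·1.594^(2/3)·√0.01613 = 165.7 m³/s.
Channel B: With bottom width b = 2.89 m and side slope z = 2.5: A = (b + zy)y = (2.89 + 2.5×1.46)×1.46 = 9.548 m²; P = b + 2y√(1+z²) = 2.89 + 2×1.46×2.693 = 10.75 m. Hydraulic radius R = A/P = 9.548/10.75 = 0.888 m. Q_B = (1/0.022)·9.548·0.888^(2/3)·√0.01613 = 50.92 m³/s.
The larger discharge is 165.7 m³/s and the smaller is 50.92 m³/s; the ratio is 3.25.

3.25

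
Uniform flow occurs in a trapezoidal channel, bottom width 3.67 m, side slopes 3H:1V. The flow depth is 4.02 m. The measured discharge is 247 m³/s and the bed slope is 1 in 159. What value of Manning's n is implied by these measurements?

n = 0.0341

With bottom width b = 3.67 m and side slope z = 3: A = (b + zy)y = (3.67 + 3×4.02)×4.02 = 63.23 m²; P = b + 2y√(1+z²) = 3.67 + 2×4.02×3.162 = 29.09 m.
Hydraulic radius R = A/P = 63.23/29.09 = 2.173 m.
Rearranging Manning's equation: n = (1/Q) A R^(2/3) S^(1/2) = (1/247) × 63.23 × 2.173^(2/3) × √0.006289 = 0.0341.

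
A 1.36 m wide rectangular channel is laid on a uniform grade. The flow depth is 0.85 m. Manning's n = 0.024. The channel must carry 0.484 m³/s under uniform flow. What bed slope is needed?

S = 0.00037

Flow area A = b·y = 1.36 × 0.85 = 1.156 m². Wetted perimeter P = b + 2y = 1.36 + 2×0.85 = 3.06 m.
Hydraulic radius R = A/P = 1.156/3.06 = 0.3778 m.
From Manning's equation, S = [nQ / (1 A R^(2/3))]² = [0.024 × 0.484 / (1 × 1.156 × 0.3778^(2/3))]² = 0.00037.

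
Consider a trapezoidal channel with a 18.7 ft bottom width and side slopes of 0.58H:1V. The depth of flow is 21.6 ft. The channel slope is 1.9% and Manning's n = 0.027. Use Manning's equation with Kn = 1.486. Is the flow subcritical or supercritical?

supercritical

With bottom width b = 18.7 ft and side slope z = 0.58: A = (b + zy)y = (18.7 + 0.58×21.6)×21.6 = 674.5 ft²; P = b + 2y√(1+z²) = 18.7 + 2×21.6×1.156 = 68.64 ft.
Hydraulic radius R = A/P = 674.5/68.64 = 9.827 ft.
V = (1.486/n) R^(2/3) √S = (1.486/0.027) × 9.827^(2/3) × √0.019 = 34.81 ft/s. Hydraulic depth D_h = A/T = 674.5/43.76 = 15.42 ft.
Froude number Fr = V/√(g·D_h) = 34.81/√(32.2×15.42) = 1.56, which is greater than 1, so the flow is supercritical.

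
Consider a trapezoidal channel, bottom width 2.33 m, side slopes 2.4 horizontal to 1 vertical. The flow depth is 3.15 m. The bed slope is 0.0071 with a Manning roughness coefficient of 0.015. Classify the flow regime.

supercritical

With bottom width b = 2.33 m and side slope z = 2.4: A = (b + zy)y = (2.33 + 2.4×3.15)×3.15 = 31.15 m²; P = b + 2y√(1+z²) = 2.33 + 2×3.15×2.6 = 18.71 m.
Hydraulic radius R = A/P = 31.15/18.71 = 1.665 m.
V = (1/n) R^(2/3) √S = (1/0.015) × 1.665^(2/3) × √0.0071 = 7.892 m/s. Hydraulic depth D_h = A/T = 31.15/17.45 = 1.785 m.
Froude number Fr = V/√(g·D_h) = 7.892/√(9.81×1.785) = 1.89, which is greater than 1, so the flow is supercritical.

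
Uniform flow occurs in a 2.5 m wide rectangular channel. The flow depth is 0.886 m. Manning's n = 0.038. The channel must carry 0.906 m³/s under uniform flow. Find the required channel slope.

S = 0.00058

Flow area A = b·y = 2.5 × 0.886 = 2.215 m². Wetted perimeter P = b + 2y = 2.5 + 2×0.886 = 4.272 m.
Hydraulic radius R = A/P = 2.215/4.272 = 0.5185 m.
From Manning's equation, S = [nQ / (1 A R^(2/3))]² = [0.038 × 0.906 / (1 × 2.215 × 0.5185^(2/3))]² = 0.00058.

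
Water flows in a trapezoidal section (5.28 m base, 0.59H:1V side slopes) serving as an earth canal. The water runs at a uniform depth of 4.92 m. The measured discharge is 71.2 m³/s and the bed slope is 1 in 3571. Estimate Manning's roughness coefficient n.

n = 0.017

With bottom width b = 5.28 m and side slope z = 0.59: A = (b + zy)y = (5.28 + 0.59×4.92)×4.92 = 40.26 m²; P = b + 2y√(1+z²) = 5.28 + 2×4.92×1.161 = 16.7 m.
Hydraulic radius R = A/P = 40.26/16.7 = 2.41 m.
Rearranging Manning's equation: n = (1/Q) A R^(2/3) S^(1/2) = (1/71.2) × 40.26 × 2.41^(2/3) × √0.00028 = 0.017.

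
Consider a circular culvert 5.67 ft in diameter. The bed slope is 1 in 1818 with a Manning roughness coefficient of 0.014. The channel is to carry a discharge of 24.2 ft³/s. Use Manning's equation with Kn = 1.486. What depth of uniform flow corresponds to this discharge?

Manning's equation rearranged: A R^(2/3) = nQ / (1.486·√S) = 0.014 × 24.2 / (1.486 × √0.0005501) = 9.721.
Try y = 1.47 ft: A R^(2/3) = 4.69 — short.
Try y = 2.15 ft: A R^(2/3) = 9.731 — close enough.

y_n = 2.15 ft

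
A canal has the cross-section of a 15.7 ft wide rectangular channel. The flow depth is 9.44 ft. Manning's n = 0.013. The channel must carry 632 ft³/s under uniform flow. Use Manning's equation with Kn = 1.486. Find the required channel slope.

Flow area A = b·y = 15.7 × 9.44 = 148.2 ft². Wetted perimeter P = b + 2y = 15.7 + 2×9.44 = 34.58 ft.
Hydraulic radius R = A/P = 148.2/34.58 = 4.286 ft.
From Manning's equation, S = [nQ / (1.486 A R^(2/3))]² = [0.013 × 632 / (1.486 × 148.2 × 4.286^(2/3))]² = 0.0002.

S = 0.0002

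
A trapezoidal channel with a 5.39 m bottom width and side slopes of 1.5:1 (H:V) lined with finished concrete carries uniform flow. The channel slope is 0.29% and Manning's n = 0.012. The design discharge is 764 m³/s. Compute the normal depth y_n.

y_n = 5.74 m

Manning's equation rearranged: A R^(2/3) = nQ / (1·√S) = 0.012 × 764 / (√0.0029) = 170.2.
Trying y = 4.11 m: A R^(2/3) = 83.94 — short.
Trying y = 6.6 m: A R^(2/3) = 230.7 — over.
Trying y = 5.74 m: A R^(2/3) = 170.1 — ≈ 170.2.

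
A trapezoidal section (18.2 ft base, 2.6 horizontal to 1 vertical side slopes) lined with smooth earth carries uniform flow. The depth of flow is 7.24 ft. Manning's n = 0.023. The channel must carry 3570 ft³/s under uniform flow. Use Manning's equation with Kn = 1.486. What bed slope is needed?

S = 0.00559

With bottom width b = 18.2 ft and side slope z = 2.6: A = (b + zy)y = (18.2 + 2.6×7.24)×7.24 = 268.1 ft²; P = b + 2y√(1+z²) = 18.2 + 2×7.24×2.786 = 58.54 ft.
Hydraulic radius R = A/P = 268.1/58.54 = 4.579 ft.
From Manning's equation, S = [nQ / (1.486 A R^(2/3))]² = [0.023 × 3570 / (1.486 × 268.1 × 4.579^(2/3))]² = 0.00559.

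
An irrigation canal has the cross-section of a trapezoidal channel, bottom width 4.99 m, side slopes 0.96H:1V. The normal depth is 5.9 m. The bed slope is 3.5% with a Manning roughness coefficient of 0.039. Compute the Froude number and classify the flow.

supercritical

With bottom width b = 4.99 m and side slope z = 0.96: A = (b + zy)y = (4.99 + 0.96×5.9)×5.9 = 62.86 m²; P = b + 2y√(1+z²) = 4.99 + 2×5.9×1.386 = 21.35 m.
Hydraulic radius R = A/P = 62.86/21.35 = 2.945 m.
V = (1/n) R^(2/3) √S = (1/0.039) × 2.945^(2/3) × √0.035 = 9.855 m/s. Hydraulic depth D_h = A/T = 62.86/16.32 = 3.852 m.
Froude number Fr = V/√(g·D_h) = 9.855/√(9.81×3.852) = 1.6, which is greater than 1, so the flow is supercritical.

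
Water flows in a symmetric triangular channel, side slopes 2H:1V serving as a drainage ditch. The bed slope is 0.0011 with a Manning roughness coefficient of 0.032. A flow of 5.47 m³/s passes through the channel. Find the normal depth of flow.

y_n = 1.76 m

Manning's equation rearranged: A R^(2/3) = nQ / (1·√S) = 0.032 × 5.47 / (√0.0011) = 5.278.
Trying y = 2.07 m: A R^(2/3) = 8.14 — over.
Trying y = 1.76 m: A R^(2/3) = 5.281 — close enough.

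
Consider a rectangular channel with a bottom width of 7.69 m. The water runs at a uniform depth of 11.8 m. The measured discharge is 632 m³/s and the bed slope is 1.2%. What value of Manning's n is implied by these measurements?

Flow area A = b·y = 7.69 × 11.8 = 90.74 m². Wetted perimeter P = b + 2y = 7.69 + 2×11.8 = 31.29 m.
Hydraulic radius R = A/P = 90.74/31.29 = 2.9 m.
Rearranging Manning's equation: n = (1/Q) A R^(2/3) S^(1/2) = (1/632) × 90.74 × 2.9^(2/3) × √0.012 = 0.032.

n = 0.032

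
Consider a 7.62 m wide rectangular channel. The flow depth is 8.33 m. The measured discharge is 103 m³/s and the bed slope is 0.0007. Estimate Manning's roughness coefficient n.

n = 0.0309

Flow area A = b·y = 7.62 × 8.33 = 63.47 m². Wetted perimeter P = b + 2y = 7.62 + 2×8.33 = 24.28 m.
Hydraulic radius R = A/P = 63.47/24.28 = 2.614 m.
Rearranging Manning's equation: n = (1/Q) A R^(2/3) S^(1/2) = (1/103) × 63.47 × 2.614^(2/3) × √0.0007 = 0.0309.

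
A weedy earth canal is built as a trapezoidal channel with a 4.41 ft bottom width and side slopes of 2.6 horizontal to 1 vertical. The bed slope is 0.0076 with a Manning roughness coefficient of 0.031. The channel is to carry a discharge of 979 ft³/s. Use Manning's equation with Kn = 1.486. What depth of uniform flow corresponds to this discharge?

Manning's equation rearranged: A R^(2/3) = nQ / (1.486·√S) = 0.031 × 979 / (1.486 × √0.0076) = 234.3.
At y = 4.25 ft: A R^(2/3) = 115.8 — low.
At y = 7.15 ft: A R^(2/3) = 394.6 — high.
At y = 5.75 ft: A R^(2/3) = 234.3 — ≈ 234.3.

y_n = 5.75 ft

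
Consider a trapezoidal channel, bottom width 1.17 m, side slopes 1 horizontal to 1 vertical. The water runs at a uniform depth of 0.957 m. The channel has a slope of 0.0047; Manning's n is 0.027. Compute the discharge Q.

With bottom width b = 1.17 m and side slope z = 1: A = (b + zy)y = (1.17 + 1×0.957)×0.957 = 2.036 m²; P = b + 2y√(1+z²) = 1.17 + 2×0.957×1.414 = 3.877 m.
Hydraulic radius R = A/P = 2.036/3.877 = 0.5251 m.
Manning's equation: Q = (1/n) A R^(2/3) S^(1/2) = (1/0.027) × 2.036 × 0.5251^(2/3) × 0.0047^(1/2) = 3.36 m³/s.

Q = 3.36 m³/s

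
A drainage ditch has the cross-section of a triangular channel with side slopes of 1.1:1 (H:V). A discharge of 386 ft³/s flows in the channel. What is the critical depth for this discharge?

At critical depth, Q² T / (g A³) = 1, i.e. A³/T = Q²/g = 386²/32.2 = 4627.
At y = 6.47 ft: A³/T = 6859 — over.
At y = 4.52 ft: A³/T = 1141 — short.
At y = 5.98 ft: A³/T = 4627 — close enough.

y_c = 5.98 ft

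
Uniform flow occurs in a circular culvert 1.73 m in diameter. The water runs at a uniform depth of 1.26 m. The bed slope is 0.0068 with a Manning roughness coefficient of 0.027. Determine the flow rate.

Q = 3.61 m³/s

For a circular section of diameter D = 1.73 m at depth y = 1.26 m, the central angle is θ = 2 arccos(1 − 2y/D) = 4.09 rad. Then A = (D²/8)(θ − sin θ) = 1.834 m² and P = Dθ/2 = 3.538 m.
Hydraulic radius R = A/P = 1.834/3.538 = 0.5184 m.
Manning's equation: Q = (1/n) A R^(2/3) S^(1/2) = (1/0.027) × 1.834 × 0.5184^(2/3) × 0.0068^(1/2) = 3.61 m³/s.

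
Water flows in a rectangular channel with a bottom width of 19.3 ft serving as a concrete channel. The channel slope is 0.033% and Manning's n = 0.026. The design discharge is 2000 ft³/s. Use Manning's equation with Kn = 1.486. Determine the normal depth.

y_n = 27 ft

Manning's equation rearranged: A R^(2/3) = nQ / (1.486·√S) = 0.026 × 2000 / (1.486 × √0.00033) = 1926.
Trying y = 21.8 ft: A R^(2/3) = 1494 — low.
Trying y = 29.4 ft: A R^(2/3) = 2129 — high.
Trying y = 27 ft: A R^(2/3) = 1927 — ≈ 1926.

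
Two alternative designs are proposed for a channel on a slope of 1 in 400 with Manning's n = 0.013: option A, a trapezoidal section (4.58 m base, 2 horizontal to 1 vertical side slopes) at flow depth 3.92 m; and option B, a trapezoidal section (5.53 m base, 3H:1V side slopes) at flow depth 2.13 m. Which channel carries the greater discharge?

Channel A: With bottom width b = 4.58 m and side slope z = 2: A = (b + zy)y = (4.58 + 2×3.92)×3.92 = 48.69 m²; P = b + 2y√(1+z²) = 4.58 + 2×3.92×2.236 = 22.11 m. Hydraulic radius R = A/P = 48.69/22.11 = 2.202 m. Q_A = (1/0.013)·48.69·2.202^(2/3)·√0.0025 = 316.9 m³/s.
Channel B: With bottom width b = 5.53 m and side slope z = 3: A = (b + zy)y = (5.53 + 3×2.13)×2.13 = 25.39 m²; P = b + 2y√(1+z²) = 5.53 + 2×2.13×3.162 = 19 m. Hydraulic radius R = A/P = 25.39/19 = 1.336 m. Q_B = (1/0.013)·25.39·1.336^(2/3)·√0.0025 = 118.5 m³/s.
Q_A = 316.9 m³/s vs Q_B = 118.5 m³/s, so channel A carries more.

channel A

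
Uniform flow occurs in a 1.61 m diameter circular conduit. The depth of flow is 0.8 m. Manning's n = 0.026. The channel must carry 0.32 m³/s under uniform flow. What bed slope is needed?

S = 0.00023

For a circular section of diameter D = 1.61 m at depth y = 0.8 m, the central angle is θ = 2 arccos(1 − 2y/D) = 3.129 rad. Then A = (D²/8)(θ − sin θ) = 1.01 m² and P = Dθ/2 = 2.519 m.
Hydraulic radius R = A/P = 1.01/2.519 = 0.4009 m.
From Manning's equation, S = [nQ / (1 A R^(2/3))]² = [0.026 × 0.32 / (1 × 1.01 × 0.4009^(2/3))]² = 0.00023.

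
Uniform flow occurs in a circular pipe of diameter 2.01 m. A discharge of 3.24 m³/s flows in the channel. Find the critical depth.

At critical depth, Q² T / (g A³) = 1, i.e. A³/T = Q²/g = 3.24²/9.81 = 1.07.
Try y = 1.03 m: A³/T = 2.182 — high.
Try y = 0.734 m: A³/T = 0.5955 — low.
Try y = 0.855 m: A³/T = 1.071 — ≈ 1.07.

y_c = 0.855 m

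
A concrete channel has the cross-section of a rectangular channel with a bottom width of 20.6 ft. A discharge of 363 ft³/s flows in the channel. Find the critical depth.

For a rectangular channel, critical depth y_c = (q²/g)^(1/3) where q = Q/b = 363/20.6 = 17.62 ft²/s.
So y_c = (17.62²/32.2)^(1/3) = 2.13 ft.

y_c = 2.13 ft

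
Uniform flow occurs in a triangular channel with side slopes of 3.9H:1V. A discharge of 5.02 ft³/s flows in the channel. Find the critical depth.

At critical depth, Q² T / (g A³) = 1, i.e. A³/T = Q²/g = 5.02²/32.2 = 0.7826.
Trying y = 0.715 ft: A³/T = 1.421 — high.
Trying y = 0.635 ft: A³/T = 0.7852 — ≈ 0.7826.

y_c = 0.635 ft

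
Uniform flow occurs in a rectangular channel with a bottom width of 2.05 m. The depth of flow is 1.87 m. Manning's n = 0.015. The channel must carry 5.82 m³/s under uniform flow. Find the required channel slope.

Flow area A = b·y = 2.05 × 1.87 = 3.833 m². Wetted perimeter P = b + 2y = 2.05 + 2×1.87 = 5.79 m.
Hydraulic radius R = A/P = 3.833/5.79 = 0.6621 m.
From Manning's equation, S = [nQ / (1 A R^(2/3))]² = [0.015 × 5.82 / (1 × 3.833 × 0.6621^(2/3))]² = 0.000899.

S = 0.000899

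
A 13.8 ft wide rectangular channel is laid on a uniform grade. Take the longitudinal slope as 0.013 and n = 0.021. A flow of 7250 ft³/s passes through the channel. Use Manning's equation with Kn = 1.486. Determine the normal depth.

y_n = 21.6 ft

Manning's equation rearranged: A R^(2/3) = nQ / (1.486·√S) = 0.021 × 7250 / (1.486 × √0.013) = 898.6.
Try y = 25.5 ft: A R^(2/3) = 1087 — high.
Try y = 16.2 ft: A R^(2/3) = 639.6 — low.
Try y = 21.6 ft: A R^(2/3) = 898.1 — matches.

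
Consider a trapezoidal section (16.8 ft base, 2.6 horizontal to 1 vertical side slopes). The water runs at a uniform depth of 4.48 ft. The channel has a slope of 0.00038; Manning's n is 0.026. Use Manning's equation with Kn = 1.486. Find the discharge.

With bottom width b = 16.8 ft and side slope z = 2.6: A = (b + zy)y = (16.8 + 2.6×4.48)×4.48 = 127.4 ft²; P = b + 2y√(1+z²) = 16.8 + 2×4.48×2.786 = 41.76 ft.
Hydraulic radius R = A/P = 127.4/41.76 = 3.052 ft.
Manning's equation: Q = (1.486/n) A R^(2/3) S^(1/2) = (1.486/0.026) × 127.4 × 3.052^(2/3) × 0.00038^(1/2) = 299 ft³/s.

Q = 299 ft³/s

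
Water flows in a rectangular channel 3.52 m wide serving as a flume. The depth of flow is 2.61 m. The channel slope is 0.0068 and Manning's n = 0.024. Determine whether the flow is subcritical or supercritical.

Flow area A = b·y = 3.52 × 2.61 = 9.187 m². Wetted perimeter P = b + 2y = 3.52 + 2×2.61 = 8.74 m.
Hydraulic radius R = A/P = 9.187/8.74 = 1.051 m.
V = (1/n) R^(2/3) √S = (1/0.024) × 1.051^(2/3) × √0.0068 = 3.552 m/s. Hydraulic depth D_h = A/T = 9.187/3.52 = 2.61 m.
Froude number Fr = V/√(g·D_h) = 3.552/√(9.81×2.61) = 0.702, which is less than 1, so the flow is subcritical.

subcritical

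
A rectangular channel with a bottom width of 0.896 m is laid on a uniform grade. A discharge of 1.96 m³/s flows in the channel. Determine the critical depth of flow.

For a rectangular channel, critical depth y_c = (q²/g)^(1/3) where q = Q/b = 1.96/0.896 = 2.188 m²/s.
So y_c = (2.188²/9.81)^(1/3) = 0.787 m.

y_c = 0.787 m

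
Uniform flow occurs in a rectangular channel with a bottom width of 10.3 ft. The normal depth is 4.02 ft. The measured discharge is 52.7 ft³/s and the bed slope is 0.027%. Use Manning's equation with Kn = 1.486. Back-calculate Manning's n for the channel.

n = 0.033

Flow area A = b·y = 10.3 × 4.02 = 41.41 ft². Wetted perimeter P = b + 2y = 10.3 + 2×4.02 = 18.34 ft.
Hydraulic radius R = A/P = 41.41/18.34 = 2.258 ft.
Rearranging Manning's equation: n = (1.486/Q) A R^(2/3) S^(1/2) = (1.486/52.7) × 41.41 × 2.258^(2/3) × √0.00027 = 0.033.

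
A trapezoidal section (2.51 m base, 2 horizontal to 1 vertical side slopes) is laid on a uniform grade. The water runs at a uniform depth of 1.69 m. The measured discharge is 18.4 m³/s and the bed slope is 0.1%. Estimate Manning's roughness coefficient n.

n = 0.017

With bottom width b = 2.51 m and side slope z = 2: A = (b + zy)y = (2.51 + 2×1.69)×1.69 = 9.954 m²; P = b + 2y√(1+z²) = 2.51 + 2×1.69×2.236 = 10.07 m.
Hydraulic radius R = A/P = 9.954/10.07 = 0.9887 m.
Rearranging Manning's equation: n = (1/Q) A R^(2/3) S^(1/2) = (1/18.4) × 9.954 × 0.9887^(2/3) × √0.001 = 0.017.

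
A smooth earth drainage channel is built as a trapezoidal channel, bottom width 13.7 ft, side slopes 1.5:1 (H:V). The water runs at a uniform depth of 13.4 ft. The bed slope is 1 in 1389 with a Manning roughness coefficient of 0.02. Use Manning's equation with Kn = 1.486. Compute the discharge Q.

Q = 3400 ft³/s

With bottom width b = 13.7 ft and side slope z = 1.5: A = (b + zy)y = (13.7 + 1.5×13.4)×13.4 = 452.9 ft²; P = b + 2y√(1+z²) = 13.7 + 2×13.4×1.803 = 62.01 ft.
Hydraulic radius R = A/P = 452.9/62.01 = 7.303 ft.
Manning's equation: Q = (1.486/n) A R^(2/3) S^(1/2) = (1.486/0.02) × 452.9 × 7.303^(2/3) × 0.0007199^(1/2) = 3400 ft³/s.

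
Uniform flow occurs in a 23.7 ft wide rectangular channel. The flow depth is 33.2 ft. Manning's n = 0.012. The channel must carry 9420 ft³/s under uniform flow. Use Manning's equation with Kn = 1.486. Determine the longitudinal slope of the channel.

Flow area A = b·y = 23.7 × 33.2 = 786.8 ft². Wetted perimeter P = b + 2y = 23.7 + 2×33.2 = 90.1 ft.
Hydraulic radius R = A/P = 786.8/90.1 = 8.733 ft.
From Manning's equation, S = [nQ / (1.486 A R^(2/3))]² = [0.012 × 9420 / (1.486 × 786.8 × 8.733^(2/3))]² = 0.00052.

S = 0.00052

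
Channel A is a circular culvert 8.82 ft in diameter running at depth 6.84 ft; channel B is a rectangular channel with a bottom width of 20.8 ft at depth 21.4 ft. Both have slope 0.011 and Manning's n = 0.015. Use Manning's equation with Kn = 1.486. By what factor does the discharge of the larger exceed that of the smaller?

16.6

Channel A: For a circular section of diameter D = 8.82 ft at depth y = 6.84 ft, the central angle is θ = 2 arccos(1 − 2y/D) = 4.309 rad. Then A = (D²/8)(θ − sin θ) = 50.84 ft² and P = Dθ/2 = 19 ft. Hydraulic radius R = A/P = 50.84/19 = 2.676 ft. Q_A = (1.486/0.015)·50.84·2.676^(2/3)·√0.011 = 1018 ft³/s.
Channel B: Flow area A = b·y = 20.8 × 21.4 = 445.1 ft². Wetted perimeter P = b + 2y = 20.8 + 2×21.4 = 63.6 ft. Hydraulic radius R = A/P = 445.1/63.6 = 6.999 ft. Q_B = (1.486/0.015)·445.1·6.999^(2/3)·√0.011 = 16920 ft³/s.
The larger discharge is 16920 ft³/s and the smaller is 1018 ft³/s; the ratio is 16.6.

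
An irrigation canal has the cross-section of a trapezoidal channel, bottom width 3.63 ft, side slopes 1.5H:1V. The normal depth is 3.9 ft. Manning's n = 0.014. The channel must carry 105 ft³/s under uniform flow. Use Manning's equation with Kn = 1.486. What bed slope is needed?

S = 0.000268

With bottom width b = 3.63 ft and side slope z = 1.5: A = (b + zy)y = (3.63 + 1.5×3.9)×3.9 = 36.97 ft²; P = b + 2y√(1+z²) = 3.63 + 2×3.9×1.803 = 17.69 ft.
Hydraulic radius R = A/P = 36.97/17.69 = 2.09 ft.
From Manning's equation, S = [nQ / (1.486 A R^(2/3))]² = [0.014 × 105 / (1.486 × 36.97 × 2.09^(2/3))]² = 0.000268.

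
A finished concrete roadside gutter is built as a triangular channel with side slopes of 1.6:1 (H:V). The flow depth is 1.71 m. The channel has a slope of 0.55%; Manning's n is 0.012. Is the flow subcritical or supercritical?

For a triangular section with side slope z = 1.6: A = zy² = 1.6×1.71² = 4.679 m²; P = 2y√(1+z²) = 2×1.71×1.887 = 6.453 m.
Hydraulic radius R = A/P = 4.679/6.453 = 0.725 m.
V = (1/n) R^(2/3) √S = (1/0.012) × 0.725^(2/3) × √0.0055 = 4.988 m/s. Hydraulic depth D_h = A/T = 4.679/5.472 = 0.855 m.
Froude number Fr = V/√(g·D_h) = 4.988/√(9.81×0.855) = 1.72, which is greater than 1, so the flow is supercritical.

supercritical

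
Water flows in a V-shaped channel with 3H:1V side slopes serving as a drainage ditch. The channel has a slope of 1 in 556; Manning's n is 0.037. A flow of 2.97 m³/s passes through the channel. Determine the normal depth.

Manning's equation rearranged: A R^(2/3) = nQ / (1·√S) = 0.037 × 2.97 / (√0.001799) = 2.591.
Try y = 1.34 m: A R^(2/3) = 3.982 — high.
Try y = 1.02 m: A R^(2/3) = 1.924 — low.
Try y = 1.14 m: A R^(2/3) = 2.588 — close enough.

y_n = 1.14 m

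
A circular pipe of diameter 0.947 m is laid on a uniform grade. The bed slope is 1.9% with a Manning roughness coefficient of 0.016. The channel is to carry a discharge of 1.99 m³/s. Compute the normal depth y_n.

y_n = 0.675 m

Manning's equation rearranged: A R^(2/3) = nQ / (1·√S) = 0.016 × 1.99 / (√0.019) = 0.231.
Try y = 0.497 m: A R^(2/3) = 0.1462 — too small.
Try y = 0.816 m: A R^(2/3) = 0.2805 — too large.
Try y = 0.675 m: A R^(2/3) = 0.231 — matches.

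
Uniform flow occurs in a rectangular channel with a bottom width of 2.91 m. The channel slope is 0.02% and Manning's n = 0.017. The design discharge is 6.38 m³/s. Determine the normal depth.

Manning's equation rearranged: A R^(2/3) = nQ / (1·√S) = 0.017 × 6.38 / (√0.0002) = 7.669.
Trying y = 2.32 m: A R^(2/3) = 6.266 — short.
Trying y = 3 m: A R^(2/3) = 8.612 — over.
Trying y = 2.73 m: A R^(2/3) = 7.673 — ≈ 7.669.

y_n = 2.73 m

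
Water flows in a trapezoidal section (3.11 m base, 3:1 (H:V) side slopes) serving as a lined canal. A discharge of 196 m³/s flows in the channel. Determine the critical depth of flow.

y_c = 3.39 m

At critical depth, Q² T / (g A³) = 1, i.e. A³/T = Q²/g = 196²/9.81 = 3916.
Try y = 4.28 m: A³/T = 11050 — over.
Try y = 3.39 m: A³/T = 3891 — matches.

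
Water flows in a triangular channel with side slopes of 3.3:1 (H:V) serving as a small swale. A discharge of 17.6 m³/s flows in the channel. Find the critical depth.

At critical depth, Q² T / (g A³) = 1, i.e. A³/T = Q²/g = 17.6²/9.81 = 31.58.
Try y = 1.08 m: A³/T = 8 — low.
Try y = 1.72 m: A³/T = 81.97 — high.
Try y = 1.42 m: A³/T = 31.44 — matches.

y_c = 1.42 m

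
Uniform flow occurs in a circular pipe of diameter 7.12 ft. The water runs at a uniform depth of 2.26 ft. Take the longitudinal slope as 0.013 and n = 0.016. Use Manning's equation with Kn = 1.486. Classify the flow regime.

supercritical

For a circular section of diameter D = 7.12 ft at depth y = 2.26 ft, the central angle is θ = 2 arccos(1 − 2y/D) = 2.394 rad. Then A = (D²/8)(θ − sin θ) = 10.86 ft² and P = Dθ/2 = 8.523 ft.
Hydraulic radius R = A/P = 10.86/8.523 = 1.274 ft.
V = (1.486/n) R^(2/3) √S = (1.486/0.016) × 1.274^(2/3) × √0.013 = 12.45 ft/s. Hydraulic depth D_h = A/T = 10.86/6.628 = 1.639 ft.
Froude number Fr = V/√(g·D_h) = 12.45/√(32.2×1.639) = 1.71, which is greater than 1, so the flow is supercritical.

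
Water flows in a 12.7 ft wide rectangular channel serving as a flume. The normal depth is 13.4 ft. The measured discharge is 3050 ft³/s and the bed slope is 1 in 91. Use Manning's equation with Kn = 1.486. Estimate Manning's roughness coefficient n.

n = 0.023

Flow area A = b·y = 12.7 × 13.4 = 170.2 ft². Wetted perimeter P = b + 2y = 12.7 + 2×13.4 = 39.5 ft.
Hydraulic radius R = A/P = 170.2/39.5 = 4.308 ft.
Rearranging Manning's equation: n = (1.486/Q) A R^(2/3) S^(1/2) = (1.486/3050) × 170.2 × 4.308^(2/3) × √0.01099 = 0.023.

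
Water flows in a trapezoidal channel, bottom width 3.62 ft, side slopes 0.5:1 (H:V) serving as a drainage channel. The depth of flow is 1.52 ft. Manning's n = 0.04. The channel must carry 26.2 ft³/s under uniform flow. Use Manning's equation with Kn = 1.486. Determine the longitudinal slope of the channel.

S = 0.012

With bottom width b = 3.62 ft and side slope z = 0.5: A = (b + zy)y = (3.62 + 0.5×1.52)×1.52 = 6.658 ft²; P = b + 2y√(1+z²) = 3.62 + 2×1.52×1.118 = 7.019 ft.
Hydraulic radius R = A/P = 6.658/7.019 = 0.9485 ft.
From Manning's equation, S = [nQ / (1.486 A R^(2/3))]² = [0.04 × 26.2 / (1.486 × 6.658 × 0.9485^(2/3))]² = 0.012.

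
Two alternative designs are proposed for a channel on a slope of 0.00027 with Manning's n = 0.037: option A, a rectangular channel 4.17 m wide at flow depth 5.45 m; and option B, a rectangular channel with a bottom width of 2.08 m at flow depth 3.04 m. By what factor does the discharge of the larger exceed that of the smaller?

5.6

Channel A: Flow area A = b·y = 4.17 × 5.45 = 22.73 m². Wetted perimeter P = b + 2y = 4.17 + 2×5.45 = 15.07 m. Hydraulic radius R = A/P = 22.73/15.07 = 1.508 m. Q_A = (1/0.037)·22.73·1.508^(2/3)·√0.00027 = 13.27 m³/s.
Channel B: Flow area A = b·y = 2.08 × 3.04 = 6.323 m². Wetted perimeter P = b + 2y = 2.08 + 2×3.04 = 8.16 m. Hydraulic radius R = A/P = 6.323/8.16 = 0.7749 m. Q_B = (1/0.037)·6.323·0.7749^(2/3)·√0.00027 = 2.369 m³/s.
The larger discharge is 13.27 m³/s and the smaller is 2.369 m³/s; the ratio is 5.6.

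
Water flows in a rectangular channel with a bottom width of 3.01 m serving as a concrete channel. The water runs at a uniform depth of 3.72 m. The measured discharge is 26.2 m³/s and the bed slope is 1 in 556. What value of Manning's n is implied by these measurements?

Flow area A = b·y = 3.01 × 3.72 = 11.2 m². Wetted perimeter P = b + 2y = 3.01 + 2×3.72 = 10.45 m.
Hydraulic radius R = A/P = 11.2/10.45 = 1.072 m.
Rearranging Manning's equation: n = (1/Q) A R^(2/3) S^(1/2) = (1/26.2) × 11.2 × 1.072^(2/3) × √0.001799 = 0.019.

n = 0.019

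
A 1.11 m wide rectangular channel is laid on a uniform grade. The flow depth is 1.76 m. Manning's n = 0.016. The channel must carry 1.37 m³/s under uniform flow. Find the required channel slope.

S = 0.000398

Flow area A = b·y = 1.11 × 1.76 = 1.954 m². Wetted perimeter P = b + 2y = 1.11 + 2×1.76 = 4.63 m.
Hydraulic radius R = A/P = 1.954/4.63 = 0.4219 m.
From Manning's equation, S = [nQ / (1 A R^(2/3))]² = [0.016 × 1.37 / (1 × 1.954 × 0.4219^(2/3))]² = 0.000398.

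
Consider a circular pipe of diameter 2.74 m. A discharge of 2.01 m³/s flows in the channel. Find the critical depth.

y_c = 0.61 m

At critical depth, Q² T / (g A³) = 1, i.e. A³/T = Q²/g = 2.01²/9.81 = 0.4118.
Try y = 0.472 m: A³/T = 0.1503 — too small.
Try y = 0.678 m: A³/T = 0.6202 — too large.
Try y = 0.61 m: A³/T = 0.4106 — ≈ 0.4118.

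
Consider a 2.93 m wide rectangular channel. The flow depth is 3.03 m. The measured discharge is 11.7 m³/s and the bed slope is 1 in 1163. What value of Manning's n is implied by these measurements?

Flow area A = b·y = 2.93 × 3.03 = 8.878 m². Wetted perimeter P = b + 2y = 2.93 + 2×3.03 = 8.99 m.
Hydraulic radius R = A/P = 8.878/8.99 = 0.9875 m.
Rearranging Manning's equation: n = (1/Q) A R^(2/3) S^(1/2) = (1/11.7) × 8.878 × 0.9875^(2/3) × √0.0008598 = 0.0221.

n = 0.0221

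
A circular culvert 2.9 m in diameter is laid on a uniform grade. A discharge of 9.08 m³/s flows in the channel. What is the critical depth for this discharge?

y_c = 1.31 m

At critical depth, Q² T / (g A³) = 1, i.e. A³/T = Q²/g = 9.08²/9.81 = 8.404.
At y = 1.59 m: A³/T = 17.66 — over.
At y = 1.03 m: A³/T = 3.345 — short.
At y = 1.31 m: A³/T = 8.425 — matches.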